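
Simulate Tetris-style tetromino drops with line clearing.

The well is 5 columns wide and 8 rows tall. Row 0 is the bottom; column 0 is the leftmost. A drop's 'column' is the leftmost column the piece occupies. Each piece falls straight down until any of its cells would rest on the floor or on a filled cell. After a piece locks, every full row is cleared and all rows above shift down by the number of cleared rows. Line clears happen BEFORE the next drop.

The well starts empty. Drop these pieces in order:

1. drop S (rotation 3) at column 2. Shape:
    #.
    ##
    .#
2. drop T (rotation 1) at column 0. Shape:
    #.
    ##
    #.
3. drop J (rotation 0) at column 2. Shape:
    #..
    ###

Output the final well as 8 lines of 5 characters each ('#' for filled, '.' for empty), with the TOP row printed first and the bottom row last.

Drop 1: S rot3 at col 2 lands with bottom-row=0; cleared 0 line(s) (total 0); column heights now [0 0 3 2 0], max=3
Drop 2: T rot1 at col 0 lands with bottom-row=0; cleared 0 line(s) (total 0); column heights now [3 2 3 2 0], max=3
Drop 3: J rot0 at col 2 lands with bottom-row=3; cleared 0 line(s) (total 0); column heights now [3 2 5 4 4], max=5

Answer: .....
.....
.....
..#..
..###
#.#..
####.
#..#.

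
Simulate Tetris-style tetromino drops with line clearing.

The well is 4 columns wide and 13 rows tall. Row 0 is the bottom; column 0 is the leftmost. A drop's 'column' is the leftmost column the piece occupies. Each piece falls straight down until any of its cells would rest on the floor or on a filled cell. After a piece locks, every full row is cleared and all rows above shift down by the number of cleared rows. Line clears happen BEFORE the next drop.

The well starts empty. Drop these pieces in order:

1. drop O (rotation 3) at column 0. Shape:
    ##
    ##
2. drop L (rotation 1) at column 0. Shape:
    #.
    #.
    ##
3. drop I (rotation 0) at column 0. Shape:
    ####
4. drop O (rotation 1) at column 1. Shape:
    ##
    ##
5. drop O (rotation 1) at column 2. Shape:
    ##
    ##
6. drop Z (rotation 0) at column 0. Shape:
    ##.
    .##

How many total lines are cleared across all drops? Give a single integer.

Answer: 1

Derivation:
Drop 1: O rot3 at col 0 lands with bottom-row=0; cleared 0 line(s) (total 0); column heights now [2 2 0 0], max=2
Drop 2: L rot1 at col 0 lands with bottom-row=2; cleared 0 line(s) (total 0); column heights now [5 3 0 0], max=5
Drop 3: I rot0 at col 0 lands with bottom-row=5; cleared 1 line(s) (total 1); column heights now [5 3 0 0], max=5
Drop 4: O rot1 at col 1 lands with bottom-row=3; cleared 0 line(s) (total 1); column heights now [5 5 5 0], max=5
Drop 5: O rot1 at col 2 lands with bottom-row=5; cleared 0 line(s) (total 1); column heights now [5 5 7 7], max=7
Drop 6: Z rot0 at col 0 lands with bottom-row=7; cleared 0 line(s) (total 1); column heights now [9 9 8 7], max=9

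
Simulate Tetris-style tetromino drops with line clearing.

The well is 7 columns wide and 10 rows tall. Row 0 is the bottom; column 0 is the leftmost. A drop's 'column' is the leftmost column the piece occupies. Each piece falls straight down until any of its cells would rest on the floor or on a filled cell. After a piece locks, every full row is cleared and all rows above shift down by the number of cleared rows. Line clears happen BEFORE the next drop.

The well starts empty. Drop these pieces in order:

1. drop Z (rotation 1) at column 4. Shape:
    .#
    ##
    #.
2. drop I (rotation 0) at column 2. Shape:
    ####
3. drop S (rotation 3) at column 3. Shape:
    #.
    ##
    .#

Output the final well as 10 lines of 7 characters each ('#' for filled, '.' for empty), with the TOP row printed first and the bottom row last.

Answer: .......
.......
.......
...#...
...##..
....#..
..####.
.....#.
....##.
....#..

Derivation:
Drop 1: Z rot1 at col 4 lands with bottom-row=0; cleared 0 line(s) (total 0); column heights now [0 0 0 0 2 3 0], max=3
Drop 2: I rot0 at col 2 lands with bottom-row=3; cleared 0 line(s) (total 0); column heights now [0 0 4 4 4 4 0], max=4
Drop 3: S rot3 at col 3 lands with bottom-row=4; cleared 0 line(s) (total 0); column heights now [0 0 4 7 6 4 0], max=7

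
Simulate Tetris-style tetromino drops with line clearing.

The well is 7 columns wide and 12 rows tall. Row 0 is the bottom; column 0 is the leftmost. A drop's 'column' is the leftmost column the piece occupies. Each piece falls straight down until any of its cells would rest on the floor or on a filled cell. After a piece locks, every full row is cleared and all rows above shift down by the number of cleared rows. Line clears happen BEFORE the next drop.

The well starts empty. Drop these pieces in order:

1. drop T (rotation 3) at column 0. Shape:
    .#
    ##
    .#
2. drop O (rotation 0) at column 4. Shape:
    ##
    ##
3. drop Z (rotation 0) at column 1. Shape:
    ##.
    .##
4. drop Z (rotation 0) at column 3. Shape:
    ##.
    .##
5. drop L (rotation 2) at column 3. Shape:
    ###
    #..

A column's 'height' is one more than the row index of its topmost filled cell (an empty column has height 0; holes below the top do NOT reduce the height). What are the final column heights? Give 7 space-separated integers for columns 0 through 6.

Drop 1: T rot3 at col 0 lands with bottom-row=0; cleared 0 line(s) (total 0); column heights now [2 3 0 0 0 0 0], max=3
Drop 2: O rot0 at col 4 lands with bottom-row=0; cleared 0 line(s) (total 0); column heights now [2 3 0 0 2 2 0], max=3
Drop 3: Z rot0 at col 1 lands with bottom-row=2; cleared 0 line(s) (total 0); column heights now [2 4 4 3 2 2 0], max=4
Drop 4: Z rot0 at col 3 lands with bottom-row=2; cleared 0 line(s) (total 0); column heights now [2 4 4 4 4 3 0], max=4
Drop 5: L rot2 at col 3 lands with bottom-row=4; cleared 0 line(s) (total 0); column heights now [2 4 4 6 6 6 0], max=6

Answer: 2 4 4 6 6 6 0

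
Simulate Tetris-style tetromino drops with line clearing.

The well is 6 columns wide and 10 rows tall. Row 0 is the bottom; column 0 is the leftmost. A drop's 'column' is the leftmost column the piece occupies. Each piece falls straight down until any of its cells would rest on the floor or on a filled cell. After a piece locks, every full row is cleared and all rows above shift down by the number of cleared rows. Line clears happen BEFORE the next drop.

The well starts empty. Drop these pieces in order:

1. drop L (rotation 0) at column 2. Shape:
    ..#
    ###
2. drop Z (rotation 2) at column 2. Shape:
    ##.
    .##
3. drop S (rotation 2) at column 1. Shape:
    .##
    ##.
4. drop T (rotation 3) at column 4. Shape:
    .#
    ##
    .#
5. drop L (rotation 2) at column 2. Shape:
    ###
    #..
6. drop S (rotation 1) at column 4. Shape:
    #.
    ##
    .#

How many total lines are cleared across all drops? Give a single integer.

Drop 1: L rot0 at col 2 lands with bottom-row=0; cleared 0 line(s) (total 0); column heights now [0 0 1 1 2 0], max=2
Drop 2: Z rot2 at col 2 lands with bottom-row=2; cleared 0 line(s) (total 0); column heights now [0 0 4 4 3 0], max=4
Drop 3: S rot2 at col 1 lands with bottom-row=4; cleared 0 line(s) (total 0); column heights now [0 5 6 6 3 0], max=6
Drop 4: T rot3 at col 4 lands with bottom-row=2; cleared 0 line(s) (total 0); column heights now [0 5 6 6 4 5], max=6
Drop 5: L rot2 at col 2 lands with bottom-row=6; cleared 0 line(s) (total 0); column heights now [0 5 8 8 8 5], max=8
Drop 6: S rot1 at col 4 lands with bottom-row=7; cleared 0 line(s) (total 0); column heights now [0 5 8 8 10 9], max=10

Answer: 0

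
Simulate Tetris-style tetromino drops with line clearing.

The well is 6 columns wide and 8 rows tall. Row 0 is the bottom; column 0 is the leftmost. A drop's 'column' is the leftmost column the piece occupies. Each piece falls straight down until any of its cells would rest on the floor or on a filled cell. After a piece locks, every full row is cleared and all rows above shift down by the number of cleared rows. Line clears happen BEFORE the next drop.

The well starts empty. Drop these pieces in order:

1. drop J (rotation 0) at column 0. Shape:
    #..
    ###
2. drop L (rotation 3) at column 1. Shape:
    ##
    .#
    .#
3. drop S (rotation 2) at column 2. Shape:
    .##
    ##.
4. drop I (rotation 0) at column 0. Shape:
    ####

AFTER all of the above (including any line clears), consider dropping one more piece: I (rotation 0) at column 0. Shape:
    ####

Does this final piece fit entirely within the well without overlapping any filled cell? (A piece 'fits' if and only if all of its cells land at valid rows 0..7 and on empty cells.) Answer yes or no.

Answer: yes

Derivation:
Drop 1: J rot0 at col 0 lands with bottom-row=0; cleared 0 line(s) (total 0); column heights now [2 1 1 0 0 0], max=2
Drop 2: L rot3 at col 1 lands with bottom-row=1; cleared 0 line(s) (total 0); column heights now [2 4 4 0 0 0], max=4
Drop 3: S rot2 at col 2 lands with bottom-row=4; cleared 0 line(s) (total 0); column heights now [2 4 5 6 6 0], max=6
Drop 4: I rot0 at col 0 lands with bottom-row=6; cleared 0 line(s) (total 0); column heights now [7 7 7 7 6 0], max=7
Test piece I rot0 at col 0 (width 4): heights before test = [7 7 7 7 6 0]; fits = True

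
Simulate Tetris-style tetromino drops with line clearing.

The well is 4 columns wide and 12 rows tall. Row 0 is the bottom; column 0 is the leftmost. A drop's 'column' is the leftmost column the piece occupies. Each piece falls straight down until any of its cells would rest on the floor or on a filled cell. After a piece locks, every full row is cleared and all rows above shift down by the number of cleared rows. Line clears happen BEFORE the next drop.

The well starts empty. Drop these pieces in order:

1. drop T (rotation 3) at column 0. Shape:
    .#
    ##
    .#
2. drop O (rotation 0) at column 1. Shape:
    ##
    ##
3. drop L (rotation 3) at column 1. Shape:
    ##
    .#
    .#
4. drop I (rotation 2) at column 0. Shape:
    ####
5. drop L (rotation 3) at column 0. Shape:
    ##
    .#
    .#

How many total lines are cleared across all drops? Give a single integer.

Answer: 1

Derivation:
Drop 1: T rot3 at col 0 lands with bottom-row=0; cleared 0 line(s) (total 0); column heights now [2 3 0 0], max=3
Drop 2: O rot0 at col 1 lands with bottom-row=3; cleared 0 line(s) (total 0); column heights now [2 5 5 0], max=5
Drop 3: L rot3 at col 1 lands with bottom-row=5; cleared 0 line(s) (total 0); column heights now [2 8 8 0], max=8
Drop 4: I rot2 at col 0 lands with bottom-row=8; cleared 1 line(s) (total 1); column heights now [2 8 8 0], max=8
Drop 5: L rot3 at col 0 lands with bottom-row=8; cleared 0 line(s) (total 1); column heights now [11 11 8 0], max=11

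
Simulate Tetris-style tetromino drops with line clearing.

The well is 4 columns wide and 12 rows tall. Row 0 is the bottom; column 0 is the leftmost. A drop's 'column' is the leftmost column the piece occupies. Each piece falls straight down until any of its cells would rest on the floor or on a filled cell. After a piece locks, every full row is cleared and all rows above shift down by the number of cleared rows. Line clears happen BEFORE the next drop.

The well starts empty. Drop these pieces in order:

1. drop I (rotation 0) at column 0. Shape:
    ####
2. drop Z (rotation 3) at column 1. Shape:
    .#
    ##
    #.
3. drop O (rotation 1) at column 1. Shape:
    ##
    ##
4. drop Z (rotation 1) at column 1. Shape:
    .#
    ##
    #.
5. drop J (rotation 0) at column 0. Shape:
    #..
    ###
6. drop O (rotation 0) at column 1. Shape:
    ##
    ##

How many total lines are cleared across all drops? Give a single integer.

Drop 1: I rot0 at col 0 lands with bottom-row=0; cleared 1 line(s) (total 1); column heights now [0 0 0 0], max=0
Drop 2: Z rot3 at col 1 lands with bottom-row=0; cleared 0 line(s) (total 1); column heights now [0 2 3 0], max=3
Drop 3: O rot1 at col 1 lands with bottom-row=3; cleared 0 line(s) (total 1); column heights now [0 5 5 0], max=5
Drop 4: Z rot1 at col 1 lands with bottom-row=5; cleared 0 line(s) (total 1); column heights now [0 7 8 0], max=8
Drop 5: J rot0 at col 0 lands with bottom-row=8; cleared 0 line(s) (total 1); column heights now [10 9 9 0], max=10
Drop 6: O rot0 at col 1 lands with bottom-row=9; cleared 0 line(s) (total 1); column heights now [10 11 11 0], max=11

Answer: 1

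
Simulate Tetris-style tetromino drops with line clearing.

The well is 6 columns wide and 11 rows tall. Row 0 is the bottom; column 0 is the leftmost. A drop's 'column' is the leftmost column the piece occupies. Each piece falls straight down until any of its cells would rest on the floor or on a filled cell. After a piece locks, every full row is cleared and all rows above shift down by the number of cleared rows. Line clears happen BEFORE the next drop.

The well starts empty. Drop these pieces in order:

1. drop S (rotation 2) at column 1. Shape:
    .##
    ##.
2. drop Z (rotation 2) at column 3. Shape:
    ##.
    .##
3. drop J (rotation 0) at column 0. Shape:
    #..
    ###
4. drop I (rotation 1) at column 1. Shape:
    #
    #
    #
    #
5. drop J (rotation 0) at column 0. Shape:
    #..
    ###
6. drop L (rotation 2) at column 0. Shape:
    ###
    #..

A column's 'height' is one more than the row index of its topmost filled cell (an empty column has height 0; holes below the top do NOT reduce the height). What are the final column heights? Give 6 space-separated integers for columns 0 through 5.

Answer: 11 11 11 3 3 2

Derivation:
Drop 1: S rot2 at col 1 lands with bottom-row=0; cleared 0 line(s) (total 0); column heights now [0 1 2 2 0 0], max=2
Drop 2: Z rot2 at col 3 lands with bottom-row=1; cleared 0 line(s) (total 0); column heights now [0 1 2 3 3 2], max=3
Drop 3: J rot0 at col 0 lands with bottom-row=2; cleared 0 line(s) (total 0); column heights now [4 3 3 3 3 2], max=4
Drop 4: I rot1 at col 1 lands with bottom-row=3; cleared 0 line(s) (total 0); column heights now [4 7 3 3 3 2], max=7
Drop 5: J rot0 at col 0 lands with bottom-row=7; cleared 0 line(s) (total 0); column heights now [9 8 8 3 3 2], max=9
Drop 6: L rot2 at col 0 lands with bottom-row=9; cleared 0 line(s) (total 0); column heights now [11 11 11 3 3 2], max=11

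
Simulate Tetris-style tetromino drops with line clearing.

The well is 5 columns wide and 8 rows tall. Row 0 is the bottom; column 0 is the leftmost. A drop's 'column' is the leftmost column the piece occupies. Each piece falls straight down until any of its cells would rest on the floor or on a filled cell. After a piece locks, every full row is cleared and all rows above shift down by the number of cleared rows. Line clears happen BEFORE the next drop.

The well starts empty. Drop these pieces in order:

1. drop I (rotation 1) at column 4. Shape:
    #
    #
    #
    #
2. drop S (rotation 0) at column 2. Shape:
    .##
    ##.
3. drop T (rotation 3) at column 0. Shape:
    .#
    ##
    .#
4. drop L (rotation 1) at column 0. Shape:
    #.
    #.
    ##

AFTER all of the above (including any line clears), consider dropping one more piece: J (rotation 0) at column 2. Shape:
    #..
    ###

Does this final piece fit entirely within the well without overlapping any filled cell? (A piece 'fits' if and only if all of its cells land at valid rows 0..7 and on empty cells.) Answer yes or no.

Answer: yes

Derivation:
Drop 1: I rot1 at col 4 lands with bottom-row=0; cleared 0 line(s) (total 0); column heights now [0 0 0 0 4], max=4
Drop 2: S rot0 at col 2 lands with bottom-row=3; cleared 0 line(s) (total 0); column heights now [0 0 4 5 5], max=5
Drop 3: T rot3 at col 0 lands with bottom-row=0; cleared 0 line(s) (total 0); column heights now [2 3 4 5 5], max=5
Drop 4: L rot1 at col 0 lands with bottom-row=3; cleared 1 line(s) (total 1); column heights now [5 3 0 4 4], max=5
Test piece J rot0 at col 2 (width 3): heights before test = [5 3 0 4 4]; fits = True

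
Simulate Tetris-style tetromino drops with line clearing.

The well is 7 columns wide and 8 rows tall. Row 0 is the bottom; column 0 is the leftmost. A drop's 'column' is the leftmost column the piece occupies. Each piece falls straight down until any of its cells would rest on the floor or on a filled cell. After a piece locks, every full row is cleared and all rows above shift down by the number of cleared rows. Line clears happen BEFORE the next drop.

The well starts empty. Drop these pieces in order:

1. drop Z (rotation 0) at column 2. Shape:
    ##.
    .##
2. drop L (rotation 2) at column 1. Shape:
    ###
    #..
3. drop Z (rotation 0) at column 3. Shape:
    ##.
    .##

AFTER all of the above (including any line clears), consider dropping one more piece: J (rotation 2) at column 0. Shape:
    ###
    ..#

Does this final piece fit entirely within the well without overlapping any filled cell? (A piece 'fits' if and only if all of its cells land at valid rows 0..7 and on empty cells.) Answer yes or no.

Drop 1: Z rot0 at col 2 lands with bottom-row=0; cleared 0 line(s) (total 0); column heights now [0 0 2 2 1 0 0], max=2
Drop 2: L rot2 at col 1 lands with bottom-row=1; cleared 0 line(s) (total 0); column heights now [0 3 3 3 1 0 0], max=3
Drop 3: Z rot0 at col 3 lands with bottom-row=2; cleared 0 line(s) (total 0); column heights now [0 3 3 4 4 3 0], max=4
Test piece J rot2 at col 0 (width 3): heights before test = [0 3 3 4 4 3 0]; fits = True

Answer: yes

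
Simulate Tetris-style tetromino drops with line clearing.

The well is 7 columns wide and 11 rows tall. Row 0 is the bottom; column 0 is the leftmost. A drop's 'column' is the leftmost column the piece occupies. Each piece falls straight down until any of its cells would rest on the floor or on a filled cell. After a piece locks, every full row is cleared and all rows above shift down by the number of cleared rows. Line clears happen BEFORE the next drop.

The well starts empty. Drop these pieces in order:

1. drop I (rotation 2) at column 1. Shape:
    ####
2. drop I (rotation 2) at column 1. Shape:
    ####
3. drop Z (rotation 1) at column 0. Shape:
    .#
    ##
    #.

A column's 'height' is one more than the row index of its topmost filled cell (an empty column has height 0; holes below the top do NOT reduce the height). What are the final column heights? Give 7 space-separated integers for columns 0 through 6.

Answer: 3 4 2 2 2 0 0

Derivation:
Drop 1: I rot2 at col 1 lands with bottom-row=0; cleared 0 line(s) (total 0); column heights now [0 1 1 1 1 0 0], max=1
Drop 2: I rot2 at col 1 lands with bottom-row=1; cleared 0 line(s) (total 0); column heights now [0 2 2 2 2 0 0], max=2
Drop 3: Z rot1 at col 0 lands with bottom-row=1; cleared 0 line(s) (total 0); column heights now [3 4 2 2 2 0 0], max=4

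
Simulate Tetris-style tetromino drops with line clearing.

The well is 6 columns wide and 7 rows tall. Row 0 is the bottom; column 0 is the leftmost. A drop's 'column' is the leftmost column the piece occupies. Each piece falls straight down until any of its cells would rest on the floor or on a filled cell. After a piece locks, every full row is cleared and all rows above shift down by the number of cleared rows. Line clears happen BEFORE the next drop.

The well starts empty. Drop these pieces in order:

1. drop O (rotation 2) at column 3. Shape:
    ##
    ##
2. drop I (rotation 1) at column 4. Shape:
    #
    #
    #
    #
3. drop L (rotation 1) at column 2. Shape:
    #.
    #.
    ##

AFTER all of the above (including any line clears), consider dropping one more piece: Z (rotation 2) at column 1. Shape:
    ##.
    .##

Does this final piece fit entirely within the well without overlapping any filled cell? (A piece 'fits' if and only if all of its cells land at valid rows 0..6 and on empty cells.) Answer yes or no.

Drop 1: O rot2 at col 3 lands with bottom-row=0; cleared 0 line(s) (total 0); column heights now [0 0 0 2 2 0], max=2
Drop 2: I rot1 at col 4 lands with bottom-row=2; cleared 0 line(s) (total 0); column heights now [0 0 0 2 6 0], max=6
Drop 3: L rot1 at col 2 lands with bottom-row=2; cleared 0 line(s) (total 0); column heights now [0 0 5 3 6 0], max=6
Test piece Z rot2 at col 1 (width 3): heights before test = [0 0 5 3 6 0]; fits = True

Answer: yes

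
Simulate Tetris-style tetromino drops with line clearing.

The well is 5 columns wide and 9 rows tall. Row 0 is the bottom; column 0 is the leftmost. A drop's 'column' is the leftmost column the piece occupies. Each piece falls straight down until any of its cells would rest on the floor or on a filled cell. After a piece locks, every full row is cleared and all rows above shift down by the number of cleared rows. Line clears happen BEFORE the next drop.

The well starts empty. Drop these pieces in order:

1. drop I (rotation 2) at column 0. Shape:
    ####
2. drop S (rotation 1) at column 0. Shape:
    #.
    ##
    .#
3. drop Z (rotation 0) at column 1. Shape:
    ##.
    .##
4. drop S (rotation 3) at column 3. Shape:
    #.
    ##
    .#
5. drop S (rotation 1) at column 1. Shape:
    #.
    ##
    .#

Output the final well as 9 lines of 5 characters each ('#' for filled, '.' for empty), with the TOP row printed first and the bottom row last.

Answer: .....
.....
.....
.....
.....
.#...
.###.
.##..
####.

Derivation:
Drop 1: I rot2 at col 0 lands with bottom-row=0; cleared 0 line(s) (total 0); column heights now [1 1 1 1 0], max=1
Drop 2: S rot1 at col 0 lands with bottom-row=1; cleared 0 line(s) (total 0); column heights now [4 3 1 1 0], max=4
Drop 3: Z rot0 at col 1 lands with bottom-row=2; cleared 0 line(s) (total 0); column heights now [4 4 4 3 0], max=4
Drop 4: S rot3 at col 3 lands with bottom-row=2; cleared 2 line(s) (total 2); column heights now [1 2 1 3 0], max=3
Drop 5: S rot1 at col 1 lands with bottom-row=1; cleared 0 line(s) (total 2); column heights now [1 4 3 3 0], max=4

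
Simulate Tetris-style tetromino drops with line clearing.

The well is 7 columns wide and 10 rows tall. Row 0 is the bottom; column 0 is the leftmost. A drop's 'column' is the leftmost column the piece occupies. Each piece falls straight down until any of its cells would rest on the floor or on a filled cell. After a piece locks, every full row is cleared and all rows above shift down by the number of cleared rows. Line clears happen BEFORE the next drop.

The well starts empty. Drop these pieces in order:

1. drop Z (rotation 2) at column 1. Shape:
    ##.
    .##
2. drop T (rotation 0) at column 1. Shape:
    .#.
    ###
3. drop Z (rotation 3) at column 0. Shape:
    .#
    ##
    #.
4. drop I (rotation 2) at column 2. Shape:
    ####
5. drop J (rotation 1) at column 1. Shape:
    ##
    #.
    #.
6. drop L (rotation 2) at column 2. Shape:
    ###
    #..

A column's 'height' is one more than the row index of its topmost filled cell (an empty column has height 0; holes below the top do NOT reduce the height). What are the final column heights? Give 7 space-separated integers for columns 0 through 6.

Answer: 4 8 10 10 10 5 0

Derivation:
Drop 1: Z rot2 at col 1 lands with bottom-row=0; cleared 0 line(s) (total 0); column heights now [0 2 2 1 0 0 0], max=2
Drop 2: T rot0 at col 1 lands with bottom-row=2; cleared 0 line(s) (total 0); column heights now [0 3 4 3 0 0 0], max=4
Drop 3: Z rot3 at col 0 lands with bottom-row=2; cleared 0 line(s) (total 0); column heights now [4 5 4 3 0 0 0], max=5
Drop 4: I rot2 at col 2 lands with bottom-row=4; cleared 0 line(s) (total 0); column heights now [4 5 5 5 5 5 0], max=5
Drop 5: J rot1 at col 1 lands with bottom-row=5; cleared 0 line(s) (total 0); column heights now [4 8 8 5 5 5 0], max=8
Drop 6: L rot2 at col 2 lands with bottom-row=8; cleared 0 line(s) (total 0); column heights now [4 8 10 10 10 5 0], max=10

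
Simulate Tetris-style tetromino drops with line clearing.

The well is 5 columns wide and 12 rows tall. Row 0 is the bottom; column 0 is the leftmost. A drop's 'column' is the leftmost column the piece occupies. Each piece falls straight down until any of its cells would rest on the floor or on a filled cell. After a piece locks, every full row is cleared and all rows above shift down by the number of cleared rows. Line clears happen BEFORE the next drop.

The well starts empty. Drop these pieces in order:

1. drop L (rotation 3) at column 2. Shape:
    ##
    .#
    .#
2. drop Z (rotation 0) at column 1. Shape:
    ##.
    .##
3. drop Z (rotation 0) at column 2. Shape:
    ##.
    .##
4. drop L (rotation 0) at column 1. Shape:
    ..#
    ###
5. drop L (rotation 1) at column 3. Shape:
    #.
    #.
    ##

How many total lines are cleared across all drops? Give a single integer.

Answer: 0

Derivation:
Drop 1: L rot3 at col 2 lands with bottom-row=0; cleared 0 line(s) (total 0); column heights now [0 0 3 3 0], max=3
Drop 2: Z rot0 at col 1 lands with bottom-row=3; cleared 0 line(s) (total 0); column heights now [0 5 5 4 0], max=5
Drop 3: Z rot0 at col 2 lands with bottom-row=4; cleared 0 line(s) (total 0); column heights now [0 5 6 6 5], max=6
Drop 4: L rot0 at col 1 lands with bottom-row=6; cleared 0 line(s) (total 0); column heights now [0 7 7 8 5], max=8
Drop 5: L rot1 at col 3 lands with bottom-row=8; cleared 0 line(s) (total 0); column heights now [0 7 7 11 9], max=11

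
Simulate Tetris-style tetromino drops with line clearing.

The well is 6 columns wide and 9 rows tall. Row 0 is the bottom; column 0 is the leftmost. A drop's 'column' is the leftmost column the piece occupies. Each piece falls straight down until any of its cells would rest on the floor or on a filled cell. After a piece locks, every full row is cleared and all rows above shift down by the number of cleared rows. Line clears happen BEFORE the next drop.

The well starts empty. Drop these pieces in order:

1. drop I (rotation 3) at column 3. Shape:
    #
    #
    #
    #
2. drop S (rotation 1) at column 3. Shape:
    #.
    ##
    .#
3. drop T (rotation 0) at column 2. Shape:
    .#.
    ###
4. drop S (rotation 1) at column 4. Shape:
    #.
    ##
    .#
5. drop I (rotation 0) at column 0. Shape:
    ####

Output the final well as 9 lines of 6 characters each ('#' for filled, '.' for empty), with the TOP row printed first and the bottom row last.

Drop 1: I rot3 at col 3 lands with bottom-row=0; cleared 0 line(s) (total 0); column heights now [0 0 0 4 0 0], max=4
Drop 2: S rot1 at col 3 lands with bottom-row=3; cleared 0 line(s) (total 0); column heights now [0 0 0 6 5 0], max=6
Drop 3: T rot0 at col 2 lands with bottom-row=6; cleared 0 line(s) (total 0); column heights now [0 0 7 8 7 0], max=8
Drop 4: S rot1 at col 4 lands with bottom-row=6; cleared 0 line(s) (total 0); column heights now [0 0 7 8 9 8], max=9
Drop 5: I rot0 at col 0 lands with bottom-row=8; cleared 0 line(s) (total 0); column heights now [9 9 9 9 9 8], max=9

Answer: #####.
...###
..####
...#..
...##.
...##.
...#..
...#..
...#..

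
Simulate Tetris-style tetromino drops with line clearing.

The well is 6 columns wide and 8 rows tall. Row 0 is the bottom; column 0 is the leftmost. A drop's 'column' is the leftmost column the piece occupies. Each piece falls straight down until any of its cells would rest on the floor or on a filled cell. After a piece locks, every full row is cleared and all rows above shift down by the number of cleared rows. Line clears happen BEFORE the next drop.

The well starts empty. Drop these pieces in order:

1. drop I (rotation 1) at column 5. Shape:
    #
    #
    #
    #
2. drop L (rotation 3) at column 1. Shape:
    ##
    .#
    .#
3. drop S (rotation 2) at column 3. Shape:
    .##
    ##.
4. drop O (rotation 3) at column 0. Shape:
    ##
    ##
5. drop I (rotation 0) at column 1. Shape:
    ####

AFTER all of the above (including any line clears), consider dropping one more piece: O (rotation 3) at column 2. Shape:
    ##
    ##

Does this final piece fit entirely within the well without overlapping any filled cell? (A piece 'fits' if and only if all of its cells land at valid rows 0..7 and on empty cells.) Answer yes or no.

Answer: yes

Derivation:
Drop 1: I rot1 at col 5 lands with bottom-row=0; cleared 0 line(s) (total 0); column heights now [0 0 0 0 0 4], max=4
Drop 2: L rot3 at col 1 lands with bottom-row=0; cleared 0 line(s) (total 0); column heights now [0 3 3 0 0 4], max=4
Drop 3: S rot2 at col 3 lands with bottom-row=3; cleared 0 line(s) (total 0); column heights now [0 3 3 4 5 5], max=5
Drop 4: O rot3 at col 0 lands with bottom-row=3; cleared 0 line(s) (total 0); column heights now [5 5 3 4 5 5], max=5
Drop 5: I rot0 at col 1 lands with bottom-row=5; cleared 0 line(s) (total 0); column heights now [5 6 6 6 6 5], max=6
Test piece O rot3 at col 2 (width 2): heights before test = [5 6 6 6 6 5]; fits = True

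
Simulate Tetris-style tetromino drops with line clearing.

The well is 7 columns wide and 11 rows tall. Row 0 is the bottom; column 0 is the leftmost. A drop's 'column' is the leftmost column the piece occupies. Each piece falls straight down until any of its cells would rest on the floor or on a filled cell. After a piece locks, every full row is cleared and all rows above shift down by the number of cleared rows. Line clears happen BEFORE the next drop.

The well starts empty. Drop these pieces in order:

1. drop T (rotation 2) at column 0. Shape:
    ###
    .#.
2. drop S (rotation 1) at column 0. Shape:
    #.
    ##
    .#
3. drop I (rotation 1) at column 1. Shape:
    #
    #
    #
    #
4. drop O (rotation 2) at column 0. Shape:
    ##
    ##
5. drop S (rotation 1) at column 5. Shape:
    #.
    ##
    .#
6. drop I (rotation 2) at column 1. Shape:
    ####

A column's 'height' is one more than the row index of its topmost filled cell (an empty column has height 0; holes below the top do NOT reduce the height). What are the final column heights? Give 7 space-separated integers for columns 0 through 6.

Drop 1: T rot2 at col 0 lands with bottom-row=0; cleared 0 line(s) (total 0); column heights now [2 2 2 0 0 0 0], max=2
Drop 2: S rot1 at col 0 lands with bottom-row=2; cleared 0 line(s) (total 0); column heights now [5 4 2 0 0 0 0], max=5
Drop 3: I rot1 at col 1 lands with bottom-row=4; cleared 0 line(s) (total 0); column heights now [5 8 2 0 0 0 0], max=8
Drop 4: O rot2 at col 0 lands with bottom-row=8; cleared 0 line(s) (total 0); column heights now [10 10 2 0 0 0 0], max=10
Drop 5: S rot1 at col 5 lands with bottom-row=0; cleared 0 line(s) (total 0); column heights now [10 10 2 0 0 3 2], max=10
Drop 6: I rot2 at col 1 lands with bottom-row=10; cleared 0 line(s) (total 0); column heights now [10 11 11 11 11 3 2], max=11

Answer: 10 11 11 11 11 3 2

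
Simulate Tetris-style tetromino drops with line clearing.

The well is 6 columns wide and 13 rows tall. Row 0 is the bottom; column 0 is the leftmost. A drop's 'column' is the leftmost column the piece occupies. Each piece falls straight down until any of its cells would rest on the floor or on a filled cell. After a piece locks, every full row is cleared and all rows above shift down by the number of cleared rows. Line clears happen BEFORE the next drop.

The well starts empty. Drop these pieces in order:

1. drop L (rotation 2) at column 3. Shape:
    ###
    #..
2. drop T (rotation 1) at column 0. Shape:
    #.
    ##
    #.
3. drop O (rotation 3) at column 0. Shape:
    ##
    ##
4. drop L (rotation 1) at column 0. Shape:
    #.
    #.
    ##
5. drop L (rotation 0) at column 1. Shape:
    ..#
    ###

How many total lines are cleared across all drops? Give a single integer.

Answer: 0

Derivation:
Drop 1: L rot2 at col 3 lands with bottom-row=0; cleared 0 line(s) (total 0); column heights now [0 0 0 2 2 2], max=2
Drop 2: T rot1 at col 0 lands with bottom-row=0; cleared 0 line(s) (total 0); column heights now [3 2 0 2 2 2], max=3
Drop 3: O rot3 at col 0 lands with bottom-row=3; cleared 0 line(s) (total 0); column heights now [5 5 0 2 2 2], max=5
Drop 4: L rot1 at col 0 lands with bottom-row=5; cleared 0 line(s) (total 0); column heights now [8 6 0 2 2 2], max=8
Drop 5: L rot0 at col 1 lands with bottom-row=6; cleared 0 line(s) (total 0); column heights now [8 7 7 8 2 2], max=8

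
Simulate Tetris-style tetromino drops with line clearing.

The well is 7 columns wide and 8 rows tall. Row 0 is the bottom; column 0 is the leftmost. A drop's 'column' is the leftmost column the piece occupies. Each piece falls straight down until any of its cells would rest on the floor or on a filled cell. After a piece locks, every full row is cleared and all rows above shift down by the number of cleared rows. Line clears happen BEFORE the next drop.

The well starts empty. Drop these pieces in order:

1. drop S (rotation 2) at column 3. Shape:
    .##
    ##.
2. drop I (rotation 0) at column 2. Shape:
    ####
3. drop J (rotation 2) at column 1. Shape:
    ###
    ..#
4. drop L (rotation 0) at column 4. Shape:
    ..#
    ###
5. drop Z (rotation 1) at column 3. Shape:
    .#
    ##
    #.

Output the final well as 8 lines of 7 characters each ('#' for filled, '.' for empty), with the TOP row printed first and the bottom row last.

Drop 1: S rot2 at col 3 lands with bottom-row=0; cleared 0 line(s) (total 0); column heights now [0 0 0 1 2 2 0], max=2
Drop 2: I rot0 at col 2 lands with bottom-row=2; cleared 0 line(s) (total 0); column heights now [0 0 3 3 3 3 0], max=3
Drop 3: J rot2 at col 1 lands with bottom-row=3; cleared 0 line(s) (total 0); column heights now [0 5 5 5 3 3 0], max=5
Drop 4: L rot0 at col 4 lands with bottom-row=3; cleared 0 line(s) (total 0); column heights now [0 5 5 5 4 4 5], max=5
Drop 5: Z rot1 at col 3 lands with bottom-row=5; cleared 0 line(s) (total 0); column heights now [0 5 5 7 8 4 5], max=8

Answer: ....#..
...##..
...#...
.###..#
...####
..####.
....##.
...##..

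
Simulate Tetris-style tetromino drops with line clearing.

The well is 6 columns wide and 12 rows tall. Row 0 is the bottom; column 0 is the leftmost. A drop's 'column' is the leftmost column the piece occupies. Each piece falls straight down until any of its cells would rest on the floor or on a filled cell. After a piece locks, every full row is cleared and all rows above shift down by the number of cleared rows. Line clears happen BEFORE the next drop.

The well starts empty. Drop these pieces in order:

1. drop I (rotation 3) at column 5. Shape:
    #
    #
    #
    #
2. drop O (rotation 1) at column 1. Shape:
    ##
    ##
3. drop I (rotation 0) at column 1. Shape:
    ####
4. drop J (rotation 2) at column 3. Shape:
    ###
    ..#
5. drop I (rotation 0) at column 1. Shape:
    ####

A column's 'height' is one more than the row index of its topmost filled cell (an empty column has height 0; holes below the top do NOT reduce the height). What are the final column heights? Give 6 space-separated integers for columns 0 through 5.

Answer: 0 7 7 7 7 6

Derivation:
Drop 1: I rot3 at col 5 lands with bottom-row=0; cleared 0 line(s) (total 0); column heights now [0 0 0 0 0 4], max=4
Drop 2: O rot1 at col 1 lands with bottom-row=0; cleared 0 line(s) (total 0); column heights now [0 2 2 0 0 4], max=4
Drop 3: I rot0 at col 1 lands with bottom-row=2; cleared 0 line(s) (total 0); column heights now [0 3 3 3 3 4], max=4
Drop 4: J rot2 at col 3 lands with bottom-row=4; cleared 0 line(s) (total 0); column heights now [0 3 3 6 6 6], max=6
Drop 5: I rot0 at col 1 lands with bottom-row=6; cleared 0 line(s) (total 0); column heights now [0 7 7 7 7 6], max=7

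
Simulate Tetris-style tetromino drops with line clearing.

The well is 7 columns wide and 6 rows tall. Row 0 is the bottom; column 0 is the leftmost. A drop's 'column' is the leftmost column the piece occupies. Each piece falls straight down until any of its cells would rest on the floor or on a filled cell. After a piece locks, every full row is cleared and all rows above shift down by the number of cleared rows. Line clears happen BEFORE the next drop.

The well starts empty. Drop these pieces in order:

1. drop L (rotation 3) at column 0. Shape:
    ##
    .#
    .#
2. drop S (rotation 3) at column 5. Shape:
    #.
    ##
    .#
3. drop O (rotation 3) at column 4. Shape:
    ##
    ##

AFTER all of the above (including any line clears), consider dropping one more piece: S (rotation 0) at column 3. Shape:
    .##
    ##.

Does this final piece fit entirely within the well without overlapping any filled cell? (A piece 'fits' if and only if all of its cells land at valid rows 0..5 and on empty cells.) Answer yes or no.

Answer: no

Derivation:
Drop 1: L rot3 at col 0 lands with bottom-row=0; cleared 0 line(s) (total 0); column heights now [3 3 0 0 0 0 0], max=3
Drop 2: S rot3 at col 5 lands with bottom-row=0; cleared 0 line(s) (total 0); column heights now [3 3 0 0 0 3 2], max=3
Drop 3: O rot3 at col 4 lands with bottom-row=3; cleared 0 line(s) (total 0); column heights now [3 3 0 0 5 5 2], max=5
Test piece S rot0 at col 3 (width 3): heights before test = [3 3 0 0 5 5 2]; fits = False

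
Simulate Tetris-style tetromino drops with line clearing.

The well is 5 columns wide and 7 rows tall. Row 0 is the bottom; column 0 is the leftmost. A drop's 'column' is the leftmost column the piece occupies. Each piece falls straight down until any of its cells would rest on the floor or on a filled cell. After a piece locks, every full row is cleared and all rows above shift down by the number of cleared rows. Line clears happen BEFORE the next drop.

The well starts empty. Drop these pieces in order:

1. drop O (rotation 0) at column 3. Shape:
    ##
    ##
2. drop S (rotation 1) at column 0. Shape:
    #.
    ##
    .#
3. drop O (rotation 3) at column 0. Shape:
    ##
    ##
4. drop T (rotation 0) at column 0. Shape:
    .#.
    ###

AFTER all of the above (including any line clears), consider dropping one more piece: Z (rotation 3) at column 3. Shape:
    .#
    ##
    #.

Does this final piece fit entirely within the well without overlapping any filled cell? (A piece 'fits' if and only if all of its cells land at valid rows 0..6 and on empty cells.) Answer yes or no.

Answer: yes

Derivation:
Drop 1: O rot0 at col 3 lands with bottom-row=0; cleared 0 line(s) (total 0); column heights now [0 0 0 2 2], max=2
Drop 2: S rot1 at col 0 lands with bottom-row=0; cleared 0 line(s) (total 0); column heights now [3 2 0 2 2], max=3
Drop 3: O rot3 at col 0 lands with bottom-row=3; cleared 0 line(s) (total 0); column heights now [5 5 0 2 2], max=5
Drop 4: T rot0 at col 0 lands with bottom-row=5; cleared 0 line(s) (total 0); column heights now [6 7 6 2 2], max=7
Test piece Z rot3 at col 3 (width 2): heights before test = [6 7 6 2 2]; fits = True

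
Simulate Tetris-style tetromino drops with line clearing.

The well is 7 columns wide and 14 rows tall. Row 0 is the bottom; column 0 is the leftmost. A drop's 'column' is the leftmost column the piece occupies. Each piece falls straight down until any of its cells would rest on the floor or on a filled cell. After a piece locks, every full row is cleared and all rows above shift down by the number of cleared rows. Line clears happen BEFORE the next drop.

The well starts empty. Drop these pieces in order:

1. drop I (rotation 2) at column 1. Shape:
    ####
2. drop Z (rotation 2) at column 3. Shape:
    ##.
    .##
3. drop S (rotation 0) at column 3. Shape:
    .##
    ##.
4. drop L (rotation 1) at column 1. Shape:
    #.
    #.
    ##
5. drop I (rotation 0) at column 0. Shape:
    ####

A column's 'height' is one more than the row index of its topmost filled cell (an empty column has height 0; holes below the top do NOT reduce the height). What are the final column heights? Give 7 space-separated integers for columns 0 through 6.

Answer: 5 5 5 5 5 5 0

Derivation:
Drop 1: I rot2 at col 1 lands with bottom-row=0; cleared 0 line(s) (total 0); column heights now [0 1 1 1 1 0 0], max=1
Drop 2: Z rot2 at col 3 lands with bottom-row=1; cleared 0 line(s) (total 0); column heights now [0 1 1 3 3 2 0], max=3
Drop 3: S rot0 at col 3 lands with bottom-row=3; cleared 0 line(s) (total 0); column heights now [0 1 1 4 5 5 0], max=5
Drop 4: L rot1 at col 1 lands with bottom-row=1; cleared 0 line(s) (total 0); column heights now [0 4 2 4 5 5 0], max=5
Drop 5: I rot0 at col 0 lands with bottom-row=4; cleared 0 line(s) (total 0); column heights now [5 5 5 5 5 5 0], max=5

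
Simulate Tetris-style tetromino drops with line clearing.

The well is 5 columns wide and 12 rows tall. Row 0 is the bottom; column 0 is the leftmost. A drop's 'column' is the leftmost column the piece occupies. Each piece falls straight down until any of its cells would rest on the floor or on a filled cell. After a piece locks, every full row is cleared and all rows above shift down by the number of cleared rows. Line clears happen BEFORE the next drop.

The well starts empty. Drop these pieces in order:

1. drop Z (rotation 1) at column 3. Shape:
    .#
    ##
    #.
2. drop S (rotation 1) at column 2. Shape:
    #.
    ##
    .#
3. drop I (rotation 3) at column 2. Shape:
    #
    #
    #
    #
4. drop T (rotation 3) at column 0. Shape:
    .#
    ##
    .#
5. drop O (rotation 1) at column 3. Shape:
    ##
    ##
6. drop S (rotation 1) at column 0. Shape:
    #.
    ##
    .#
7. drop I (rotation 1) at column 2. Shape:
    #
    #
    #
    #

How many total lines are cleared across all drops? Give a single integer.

Answer: 1

Derivation:
Drop 1: Z rot1 at col 3 lands with bottom-row=0; cleared 0 line(s) (total 0); column heights now [0 0 0 2 3], max=3
Drop 2: S rot1 at col 2 lands with bottom-row=2; cleared 0 line(s) (total 0); column heights now [0 0 5 4 3], max=5
Drop 3: I rot3 at col 2 lands with bottom-row=5; cleared 0 line(s) (total 0); column heights now [0 0 9 4 3], max=9
Drop 4: T rot3 at col 0 lands with bottom-row=0; cleared 0 line(s) (total 0); column heights now [2 3 9 4 3], max=9
Drop 5: O rot1 at col 3 lands with bottom-row=4; cleared 0 line(s) (total 0); column heights now [2 3 9 6 6], max=9
Drop 6: S rot1 at col 0 lands with bottom-row=3; cleared 1 line(s) (total 1); column heights now [5 4 8 5 5], max=8
Drop 7: I rot1 at col 2 lands with bottom-row=8; cleared 0 line(s) (total 1); column heights now [5 4 12 5 5], max=12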